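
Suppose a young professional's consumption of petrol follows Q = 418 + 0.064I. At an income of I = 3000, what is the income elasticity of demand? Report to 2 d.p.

0.31

At I = 3000: Q = 610.000.
dQ/dI = 0.064.
η = (dQ/dI)·(I/Q) = 0.064 × (3000/610.000) = 0.31.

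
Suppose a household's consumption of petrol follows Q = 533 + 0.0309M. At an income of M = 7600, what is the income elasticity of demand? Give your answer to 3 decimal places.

0.306

At M = 7600: Q = 767.840.
dQ/dM = 0.0309.
η = (dQ/dM)·(M/Q) = 0.0309 × (7600/767.840) = 0.306.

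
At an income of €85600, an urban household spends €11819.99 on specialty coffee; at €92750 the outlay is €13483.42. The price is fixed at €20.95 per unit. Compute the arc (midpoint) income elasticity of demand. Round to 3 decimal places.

With a constant price, Q₁ = 11819.99/20.95 = 564.200 and Q₂ = 13483.42/20.95 = 643.600 (equivalently, work directly with expenditure since P cancels).
Midpoint %ΔQ = (13483.42 − 11819.99)/12651.71 = 0.13148; midpoint %ΔI = (92750 − 85600)/89175 = 0.08018.
η = 0.13148 / 0.08018 = 1.640.

1.640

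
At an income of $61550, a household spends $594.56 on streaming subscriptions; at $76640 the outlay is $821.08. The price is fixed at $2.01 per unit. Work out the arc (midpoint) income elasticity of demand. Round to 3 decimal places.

With a constant price, Q₁ = 594.56/2.01 = 295.801 and Q₂ = 821.08/2.01 = 408.498 (equivalently, work directly with expenditure since P cancels).
Midpoint %ΔQ = (821.08 − 594.56)/707.82 = 0.32002; midpoint %ΔI = (76640 − 61550)/69095 = 0.21839.
η = 0.32002 / 0.21839 = 1.465.

1.465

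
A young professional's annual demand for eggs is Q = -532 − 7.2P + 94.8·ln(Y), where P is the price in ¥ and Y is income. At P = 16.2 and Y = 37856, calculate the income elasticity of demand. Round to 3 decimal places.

At P = 16.2, Y = 37856: Q = 350.698.
Holding P constant, ∂Q/∂Y = 94.8/Y = 0.00250423.
η_Y = (∂Q/∂Y)·(Y/Q) = 0.00250423 × (37856/350.698) = 0.270.

0.270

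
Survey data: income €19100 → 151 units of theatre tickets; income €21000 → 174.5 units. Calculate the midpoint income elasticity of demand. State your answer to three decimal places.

1.524

ΔQ = 174.5 − 151 = 23.5; midpoint Q̄ = (151 + 174.5)/2 = 162.75.
ΔI = 21000 − 19100 = 1900; midpoint Ī = (19100 + 21000)/2 = 20050.
η = (ΔQ/Q̄) ÷ (ΔI/Ī) = (23.5/162.75) ÷ (1900/20050) = 1.524.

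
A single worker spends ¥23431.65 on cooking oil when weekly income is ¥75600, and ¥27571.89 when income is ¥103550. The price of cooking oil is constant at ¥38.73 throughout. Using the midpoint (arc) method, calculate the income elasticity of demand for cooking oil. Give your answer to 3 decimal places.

0.520

With a constant price, Q₁ = 23431.65/38.73 = 605.000 and Q₂ = 27571.89/38.73 = 711.900 (equivalently, work directly with expenditure since P cancels).
Midpoint %ΔQ = (27571.89 − 23431.65)/25501.77 = 0.16235; midpoint %ΔI = (103550 − 75600)/89575 = 0.31203.
η = 0.16235 / 0.31203 = 0.520.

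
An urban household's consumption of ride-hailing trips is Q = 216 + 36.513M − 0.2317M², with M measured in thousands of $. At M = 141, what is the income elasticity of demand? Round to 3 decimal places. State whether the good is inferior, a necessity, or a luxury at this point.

-5.363 (inferior good)

At M = 141: Q = 757.9053.
dQ/dM = 36.513 − 0.4634M = -28.82640.
η = (dQ/dM)·(M/Q) = -28.82640 × (141/757.9053) = -5.363.
η < 0 ⇒ inferior good.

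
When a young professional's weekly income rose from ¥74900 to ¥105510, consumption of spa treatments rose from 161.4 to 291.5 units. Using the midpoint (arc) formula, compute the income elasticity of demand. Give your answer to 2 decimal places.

1.69

ΔQ = 291.5 − 161.4 = 130.1; midpoint Q̄ = (161.4 + 291.5)/2 = 226.45.
ΔI = 105510 − 74900 = 30610; midpoint Ī = (74900 + 105510)/2 = 90205.
η = (ΔQ/Q̄) ÷ (ΔI/Ī) = (130.1/226.45) ÷ (30610/90205) = 1.69.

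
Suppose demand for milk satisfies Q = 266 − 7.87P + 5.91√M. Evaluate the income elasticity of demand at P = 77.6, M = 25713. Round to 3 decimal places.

At P = 77.6, M = 25713: Q = 602.973.
Holding P constant, ∂Q/∂M = 5.91/(2√M) = 0.0184281.
η_M = (∂Q/∂M)·(M/Q) = 0.0184281 × (25713/602.973) = 0.786.

0.786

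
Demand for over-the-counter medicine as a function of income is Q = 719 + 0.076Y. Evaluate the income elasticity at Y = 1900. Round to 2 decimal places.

0.17

At Y = 1900: Q = 863.400.
dQ/dY = 0.076.
η = (dQ/dY)·(Y/Q) = 0.076 × (1900/863.400) = 0.17.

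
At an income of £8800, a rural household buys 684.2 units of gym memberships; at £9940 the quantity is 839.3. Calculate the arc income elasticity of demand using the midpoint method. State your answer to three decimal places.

ΔQ = 839.3 − 684.2 = 155.1; midpoint Q̄ = (684.2 + 839.3)/2 = 761.75.
ΔI = 9940 − 8800 = 1140; midpoint Ī = (8800 + 9940)/2 = 9370.
η = (ΔQ/Q̄) ÷ (ΔI/Ī) = (155.1/761.75) ÷ (1140/9370) = 1.674.

1.674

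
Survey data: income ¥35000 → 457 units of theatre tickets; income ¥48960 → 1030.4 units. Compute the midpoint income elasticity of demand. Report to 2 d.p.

ΔQ = 1030.4 − 457 = 573.4; midpoint Q̄ = (457 + 1030.4)/2 = 743.7.
ΔI = 48960 − 35000 = 13960; midpoint Ī = (35000 + 48960)/2 = 41980.
η = (ΔQ/Q̄) ÷ (ΔI/Ī) = (573.4/743.7) ÷ (13960/41980) = 2.32.

2.32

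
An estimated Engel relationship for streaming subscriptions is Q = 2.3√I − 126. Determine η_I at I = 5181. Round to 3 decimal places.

2.093

At I = 5181: Q = 39.552.
dQ/dI = 2.3/(2√I) = 0.0159768 at this income.
η = (dQ/dI)·(I/Q) = 0.0159768 × (5181/39.552) = 2.093.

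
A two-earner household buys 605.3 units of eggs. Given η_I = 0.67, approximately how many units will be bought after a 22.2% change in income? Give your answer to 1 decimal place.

695.3

%ΔQ ≈ η × %ΔI = 0.67 × 22.2% = 14.874%.
New Q ≈ 605.3 × (1 + 0.14874) = 695.3.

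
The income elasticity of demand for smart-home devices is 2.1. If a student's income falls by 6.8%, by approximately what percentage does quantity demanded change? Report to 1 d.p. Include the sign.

-14.3%

%ΔQ ≈ η × %ΔI = 2.1 × (-6.8%) = -14.3%.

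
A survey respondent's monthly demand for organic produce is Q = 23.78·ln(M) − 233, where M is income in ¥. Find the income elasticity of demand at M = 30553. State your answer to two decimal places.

1.89

At M = 30553: Q = 12.581.
dQ/dM = 23.78/M = 0.00077832 at this income.
η = (dQ/dM)·(M/Q) = 0.00077832 × (30553/12.581) = 1.89.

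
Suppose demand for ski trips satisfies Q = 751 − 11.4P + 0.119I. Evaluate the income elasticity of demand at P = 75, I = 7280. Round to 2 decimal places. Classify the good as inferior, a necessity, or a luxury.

1.14 (luxury)

At P = 75, I = 7280: Q = 762.320.
Holding P constant, ∂Q/∂I = 0.119.
η_I = (∂Q/∂I)·(I/Q) = 0.119 × (7280/762.320) = 1.14.
Since η > 1, this is a luxury.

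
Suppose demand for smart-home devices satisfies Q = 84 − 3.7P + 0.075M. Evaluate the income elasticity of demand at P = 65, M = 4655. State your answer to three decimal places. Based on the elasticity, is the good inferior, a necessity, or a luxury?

At P = 65, M = 4655: Q = 192.625.
Holding P constant, ∂Q/∂M = 0.075.
η_M = (∂Q/∂M)·(M/Q) = 0.075 × (4655/192.625) = 1.812.
Since η > 1, this is a luxury.

1.812 (luxury)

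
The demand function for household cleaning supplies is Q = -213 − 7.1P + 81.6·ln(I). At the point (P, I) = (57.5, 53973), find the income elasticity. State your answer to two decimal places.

0.30

At P = 57.5, I = 53973: Q = 267.883.
Holding P constant, ∂Q/∂I = 81.6/I = 0.00151187.
η_I = (∂Q/∂I)·(I/Q) = 0.00151187 × (53973/267.883) = 0.30.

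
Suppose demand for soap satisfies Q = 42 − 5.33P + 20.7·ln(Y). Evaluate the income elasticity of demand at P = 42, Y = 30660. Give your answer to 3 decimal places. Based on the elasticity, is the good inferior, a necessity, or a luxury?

At P = 42, Y = 30660: Q = 31.986.
Holding P constant, ∂Q/∂Y = 20.7/Y = 0.000675147.
η_Y = (∂Q/∂Y)·(Y/Q) = 0.000675147 × (30660/31.986) = 0.647.
Since 0 < η < 1, this is a necessity.

0.647 (necessity)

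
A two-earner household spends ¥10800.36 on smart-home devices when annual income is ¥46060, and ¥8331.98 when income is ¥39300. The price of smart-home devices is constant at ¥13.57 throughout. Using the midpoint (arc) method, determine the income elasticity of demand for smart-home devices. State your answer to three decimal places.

1.629

With a constant price, Q₁ = 10800.36/13.57 = 795.900 and Q₂ = 8331.98/13.57 = 614.000 (equivalently, work directly with expenditure since P cancels).
Midpoint %ΔQ = (8331.98 − 10800.36)/9566.17 = -0.25803; midpoint %ΔI = (39300 − 46060)/42680 = -0.15839.
η = -0.25803 / -0.15839 = 1.629.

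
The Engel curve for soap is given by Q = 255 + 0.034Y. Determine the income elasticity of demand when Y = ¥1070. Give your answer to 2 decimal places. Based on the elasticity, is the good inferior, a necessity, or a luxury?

0.12 (necessity)

At Y = 1070: Q = 291.380.
dQ/dY = 0.034.
η = (dQ/dY)·(Y/Q) = 0.034 × (1070/291.380) = 0.12.
Since 0 < η < 1, the good is a necessity.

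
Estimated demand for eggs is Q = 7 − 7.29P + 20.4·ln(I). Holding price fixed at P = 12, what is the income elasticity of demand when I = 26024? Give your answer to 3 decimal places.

0.161

At P = 12, I = 26024: Q = 126.922.
Holding P constant, ∂Q/∂I = 20.4/I = 0.000783892.
η_I = (∂Q/∂I)·(I/Q) = 0.000783892 × (26024/126.922) = 0.161.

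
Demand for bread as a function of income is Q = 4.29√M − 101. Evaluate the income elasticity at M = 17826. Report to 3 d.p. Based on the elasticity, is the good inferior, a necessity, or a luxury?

0.607 (necessity)

At M = 17826: Q = 471.775.
dQ/dM = 4.29/(2√M) = 0.0160657 at this income.
η = (dQ/dM)·(M/Q) = 0.0160657 × (17826/471.775) = 0.607.
Since 0 < η < 1, the good is a necessity.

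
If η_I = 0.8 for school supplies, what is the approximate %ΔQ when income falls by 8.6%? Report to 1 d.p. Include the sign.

-6.9%

%ΔQ ≈ η × %ΔI = 0.8 × (-8.6%) = -6.9%.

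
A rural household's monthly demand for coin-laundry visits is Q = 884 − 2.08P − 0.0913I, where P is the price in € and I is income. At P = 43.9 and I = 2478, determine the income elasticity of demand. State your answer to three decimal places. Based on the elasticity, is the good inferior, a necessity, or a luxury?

-0.399 (inferior good)

At P = 43.9, I = 2478: Q = 566.447.
Holding P constant, ∂Q/∂I = −0.0913.
η_I = (∂Q/∂I)·(I/Q) = -0.0913 × (2478/566.447) = -0.399.
Since η < 0, this is an inferior good.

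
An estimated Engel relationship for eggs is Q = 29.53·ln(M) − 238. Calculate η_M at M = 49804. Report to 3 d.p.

At M = 49804: Q = 81.392.
dQ/dM = 29.53/M = 0.000592924 at this income.
η = (dQ/dM)·(M/Q) = 0.000592924 × (49804/81.392) = 0.363.

0.363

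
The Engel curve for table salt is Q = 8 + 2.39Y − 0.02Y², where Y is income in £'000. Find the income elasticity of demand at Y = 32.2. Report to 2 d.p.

At Y = 32.2: Q = 64.2212.
dQ/dY = 2.39 − 0.04Y = 1.10200.
η = (dQ/dY)·(Y/Q) = 1.10200 × (32.2/64.2212) = 0.55.

0.55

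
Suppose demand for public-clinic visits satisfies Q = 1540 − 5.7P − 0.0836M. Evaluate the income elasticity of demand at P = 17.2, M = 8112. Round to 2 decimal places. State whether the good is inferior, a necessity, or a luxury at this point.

At P = 17.2, M = 8112: Q = 763.797.
Holding P constant, ∂Q/∂M = −0.0836.
η_M = (∂Q/∂M)·(M/Q) = -0.0836 × (8112/763.797) = -0.89.
Since η < 0, this is an inferior good.

-0.89 (inferior good)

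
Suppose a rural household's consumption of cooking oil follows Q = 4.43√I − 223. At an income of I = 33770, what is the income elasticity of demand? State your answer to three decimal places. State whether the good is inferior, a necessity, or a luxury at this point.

At I = 33770: Q = 591.084.
dQ/dI = 4.43/(2√I) = 0.0120534 at this income.
η = (dQ/dI)·(I/Q) = 0.0120534 × (33770/591.084) = 0.689.
Since 0 < η < 1, the good is a necessity.

0.689 (necessity)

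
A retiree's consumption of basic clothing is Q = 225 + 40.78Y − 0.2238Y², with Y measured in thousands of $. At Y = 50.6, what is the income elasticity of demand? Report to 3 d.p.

0.535

At Y = 50.6: Q = 1715.4594.
dQ/dY = 40.78 − 0.4476Y = 18.13144.
η = (dQ/dY)·(Y/Q) = 18.13144 × (50.6/1715.4594) = 0.535.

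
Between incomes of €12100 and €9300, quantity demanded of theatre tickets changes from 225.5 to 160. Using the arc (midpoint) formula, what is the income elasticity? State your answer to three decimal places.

1.299

ΔQ = 160 − 225.5 = -65.5; midpoint Q̄ = (225.5 + 160)/2 = 192.75.
ΔI = 9300 − 12100 = -2800; midpoint Ī = (12100 + 9300)/2 = 10700.
η = (ΔQ/Q̄) ÷ (ΔI/Ī) = (-65.5/192.75) ÷ (-2800/10700) = 1.299.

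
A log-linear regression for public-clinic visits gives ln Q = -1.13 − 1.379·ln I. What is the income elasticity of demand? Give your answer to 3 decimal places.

In a log-linear demand, the coefficient on ln I is the income elasticity.
So η = -1.379.

-1.379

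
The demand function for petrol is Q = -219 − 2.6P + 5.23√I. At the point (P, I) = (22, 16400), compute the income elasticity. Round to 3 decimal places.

At P = 22, I = 16400: Q = 393.567.
Holding P constant, ∂Q/∂I = 5.23/(2√I) = 0.0204197.
η_I = (∂Q/∂I)·(I/Q) = 0.0204197 × (16400/393.567) = 0.851.

0.851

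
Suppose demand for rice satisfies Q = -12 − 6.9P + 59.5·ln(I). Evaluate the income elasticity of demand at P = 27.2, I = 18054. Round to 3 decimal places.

At P = 27.2, I = 18054: Q = 383.487.
Holding P constant, ∂Q/∂I = 59.5/I = 0.00329567.
η_I = (∂Q/∂I)·(I/Q) = 0.00329567 × (18054/383.487) = 0.155.

0.155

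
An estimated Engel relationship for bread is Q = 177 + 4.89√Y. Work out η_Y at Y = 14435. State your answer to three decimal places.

At Y = 14435: Q = 764.513.
dQ/dY = 4.89/(2√Y) = 0.0203503 at this income.
η = (dQ/dY)·(Y/Q) = 0.0203503 × (14435/764.513) = 0.384.

0.384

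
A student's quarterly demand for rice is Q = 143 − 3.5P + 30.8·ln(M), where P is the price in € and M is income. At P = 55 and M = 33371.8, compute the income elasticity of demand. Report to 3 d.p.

0.114

At P = 55, M = 33371.8: Q = 271.296.
Holding P constant, ∂Q/∂M = 30.8/M = 0.000922935.
η_M = (∂Q/∂M)·(M/Q) = 0.000922935 × (33371.8/271.296) = 0.114.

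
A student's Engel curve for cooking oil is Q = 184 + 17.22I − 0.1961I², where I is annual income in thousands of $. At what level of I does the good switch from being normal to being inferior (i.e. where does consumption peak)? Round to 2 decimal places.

43.91

dQ/dI = 17.22 − 0.3922I.
The good is inferior where dQ/dI < 0. Setting dQ/dI = 0 gives I = 17.22 / 0.3922 = 43.91.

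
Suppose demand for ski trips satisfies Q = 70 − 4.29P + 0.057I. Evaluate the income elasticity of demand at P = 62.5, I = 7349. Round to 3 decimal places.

1.897

At P = 62.5, I = 7349: Q = 220.768.
Holding P constant, ∂Q/∂I = 0.057.
η_I = (∂Q/∂I)·(I/Q) = 0.057 × (7349/220.768) = 1.897.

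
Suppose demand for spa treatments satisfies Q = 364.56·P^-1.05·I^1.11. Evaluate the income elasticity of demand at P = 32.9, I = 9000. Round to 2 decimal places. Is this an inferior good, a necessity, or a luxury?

1.11 (luxury)

For a multiplicative demand Q = A·P^α·I^β, the income elasticity is β everywhere.
Here β = 1.11, so η = 1.11.
Since η > 1, this is a luxury.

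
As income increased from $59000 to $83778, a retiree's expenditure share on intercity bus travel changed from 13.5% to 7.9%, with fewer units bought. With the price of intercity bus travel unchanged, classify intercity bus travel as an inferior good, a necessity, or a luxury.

Quantity demanded falls as income rises, so η < 0.

inferior good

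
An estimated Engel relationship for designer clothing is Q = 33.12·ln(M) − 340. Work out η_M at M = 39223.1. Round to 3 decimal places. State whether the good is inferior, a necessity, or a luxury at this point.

3.212 (luxury)

At M = 39223.1: Q = 10.311.
dQ/dM = 33.12/M = 0.0008444 at this income.
η = (dQ/dM)·(M/Q) = 0.0008444 × (39223.1/10.311) = 3.212.
Since η > 1, the good is a luxury.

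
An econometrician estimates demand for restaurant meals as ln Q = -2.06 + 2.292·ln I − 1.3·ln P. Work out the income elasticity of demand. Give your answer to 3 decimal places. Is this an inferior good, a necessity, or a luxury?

2.292 (luxury)

In a log-linear demand, the coefficient on ln I is the income elasticity.
So η = 2.292.
η > 1 ⇒ luxury.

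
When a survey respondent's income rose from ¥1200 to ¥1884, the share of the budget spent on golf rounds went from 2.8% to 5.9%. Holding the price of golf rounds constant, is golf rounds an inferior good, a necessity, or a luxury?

The budget share rises as income rises, so η > 1.

luxury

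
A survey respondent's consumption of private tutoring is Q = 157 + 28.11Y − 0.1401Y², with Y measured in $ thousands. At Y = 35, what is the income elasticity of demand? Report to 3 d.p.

0.661

At Y = 35: Q = 969.2275.
dQ/dY = 28.11 − 0.2802Y = 18.30300.
η = (dQ/dY)·(Y/Q) = 18.30300 × (35/969.2275) = 0.661.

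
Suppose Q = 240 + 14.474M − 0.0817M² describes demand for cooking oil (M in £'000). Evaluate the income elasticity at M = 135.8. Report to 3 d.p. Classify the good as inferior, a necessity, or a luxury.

At M = 135.8: Q = 698.8872.
dQ/dM = 14.474 − 0.1634M = -7.71572.
η = (dQ/dM)·(M/Q) = -7.71572 × (135.8/698.8872) = -1.499.
η < 0 ⇒ inferior good.

-1.499 (inferior good)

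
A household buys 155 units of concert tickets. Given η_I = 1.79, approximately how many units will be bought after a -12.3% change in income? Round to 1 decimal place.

%ΔQ ≈ η × %ΔI = 1.79 × (-12.3%) = -22.017%.
New Q ≈ 155 × (1 − 0.22017) = 120.9.

120.9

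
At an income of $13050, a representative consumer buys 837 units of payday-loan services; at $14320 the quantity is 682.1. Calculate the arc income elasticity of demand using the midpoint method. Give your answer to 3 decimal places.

-2.198

ΔQ = 682.1 − 837 = -154.9; midpoint Q̄ = (837 + 682.1)/2 = 759.55.
ΔI = 14320 − 13050 = 1270; midpoint Ī = (13050 + 14320)/2 = 13685.
η = (ΔQ/Q̄) ÷ (ΔI/Ī) = (-154.9/759.55) ÷ (1270/13685) = -2.198.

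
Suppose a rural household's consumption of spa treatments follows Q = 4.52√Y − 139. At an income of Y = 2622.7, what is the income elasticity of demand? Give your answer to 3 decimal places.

At Y = 2622.7: Q = 92.480.
dQ/dY = 4.52/(2√Y) = 0.04413 at this income.
η = (dQ/dY)·(Y/Q) = 0.04413 × (2622.7/92.480) = 1.252.

1.252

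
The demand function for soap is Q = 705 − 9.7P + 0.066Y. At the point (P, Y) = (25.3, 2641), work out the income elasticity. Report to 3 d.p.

At P = 25.3, Y = 2641: Q = 633.896.
Holding P constant, ∂Q/∂Y = 0.066.
η_Y = (∂Q/∂Y)·(Y/Q) = 0.066 × (2641/633.896) = 0.275.

0.275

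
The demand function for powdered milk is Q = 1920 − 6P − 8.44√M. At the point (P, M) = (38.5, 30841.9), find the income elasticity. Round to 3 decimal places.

-3.584

At P = 38.5, M = 30841.9: Q = 206.779.
Holding P constant, ∂Q/∂M = -8.44/(2√M) = -0.0240293.
η_M = (∂Q/∂M)·(M/Q) = -0.0240293 × (30841.9/206.779) = -3.584.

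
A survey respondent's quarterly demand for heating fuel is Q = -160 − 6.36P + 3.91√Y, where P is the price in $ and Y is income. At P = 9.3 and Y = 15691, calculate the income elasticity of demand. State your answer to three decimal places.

At P = 9.3, Y = 15691: Q = 270.633.
Holding P constant, ∂Q/∂Y = 3.91/(2√Y) = 0.0156071.
η_Y = (∂Q/∂Y)·(Y/Q) = 0.0156071 × (15691/270.633) = 0.905.

0.905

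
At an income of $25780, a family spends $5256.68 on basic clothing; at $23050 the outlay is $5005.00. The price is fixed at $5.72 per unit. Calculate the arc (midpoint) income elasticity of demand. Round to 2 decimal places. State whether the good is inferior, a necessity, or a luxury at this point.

0.44 (necessity)

With a constant price, Q₁ = 5256.68/5.72 = 919.000 and Q₂ = 5005.00/5.72 = 875.000 (equivalently, work directly with expenditure since P cancels).
Midpoint %ΔQ = (5005.00 − 5256.68)/5130.84 = -0.04905; midpoint %ΔI = (23050 − 25780)/24415 = -0.11182.
η = -0.04905 / -0.11182 = 0.44.
0 < η < 1 ⇒ necessity.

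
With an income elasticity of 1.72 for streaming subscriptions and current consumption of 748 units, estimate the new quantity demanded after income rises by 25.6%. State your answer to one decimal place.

%ΔQ ≈ η × %ΔI = 1.72 × 25.6% = 44.032%.
New Q ≈ 748 × (1 + 0.44032) = 1077.4.

1077.4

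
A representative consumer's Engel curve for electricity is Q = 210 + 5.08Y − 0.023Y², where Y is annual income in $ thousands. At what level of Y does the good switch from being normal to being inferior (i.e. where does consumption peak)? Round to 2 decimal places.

110.43

dQ/dY = 5.08 − 0.046Y.
The good is inferior where dQ/dY < 0. Setting dQ/dY = 0 gives Y = 5.08 / 0.046 = 110.43.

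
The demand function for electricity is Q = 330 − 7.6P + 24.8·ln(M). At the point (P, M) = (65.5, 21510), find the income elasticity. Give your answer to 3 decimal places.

At P = 65.5, M = 21510: Q = 79.612.
Holding P constant, ∂Q/∂M = 24.8/M = 0.00115295.
η_M = (∂Q/∂M)·(M/Q) = 0.00115295 × (21510/79.612) = 0.312.

0.312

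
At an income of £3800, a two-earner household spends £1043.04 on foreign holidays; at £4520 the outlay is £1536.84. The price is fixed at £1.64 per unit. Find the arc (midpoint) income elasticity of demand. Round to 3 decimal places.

With a constant price, Q₁ = 1043.04/1.64 = 636.000 and Q₂ = 1536.84/1.64 = 937.098 (equivalently, work directly with expenditure since P cancels).
Midpoint %ΔQ = (1536.84 − 1043.04)/1289.94 = 0.38281; midpoint %ΔI = (4520 − 3800)/4160 = 0.17308.
η = 0.38281 / 0.17308 = 2.212.

2.212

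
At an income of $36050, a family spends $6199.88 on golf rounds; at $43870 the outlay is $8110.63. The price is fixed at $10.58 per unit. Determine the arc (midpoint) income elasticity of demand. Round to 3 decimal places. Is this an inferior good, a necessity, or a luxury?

1.365 (luxury)

With a constant price, Q₁ = 6199.88/10.58 = 586.000 and Q₂ = 8110.63/10.58 = 766.600 (equivalently, work directly with expenditure since P cancels).
Midpoint %ΔQ = (8110.63 − 6199.88)/7155.26 = 0.26704; midpoint %ΔI = (43870 − 36050)/39960 = 0.19570.
η = 0.26704 / 0.19570 = 1.365.
η > 1 ⇒ luxury.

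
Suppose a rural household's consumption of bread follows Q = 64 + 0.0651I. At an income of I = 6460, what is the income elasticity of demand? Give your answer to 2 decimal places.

At I = 6460: Q = 484.546.
dQ/dI = 0.0651.
η = (dQ/dI)·(I/Q) = 0.0651 × (6460/484.546) = 0.87.

0.87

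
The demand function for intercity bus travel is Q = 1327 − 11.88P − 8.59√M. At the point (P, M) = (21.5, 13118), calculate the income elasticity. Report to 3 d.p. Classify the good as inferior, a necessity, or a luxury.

At P = 21.5, M = 13118: Q = 87.734.
Holding P constant, ∂Q/∂M = -8.59/(2√M) = -0.0374998.
η_M = (∂Q/∂M)·(M/Q) = -0.0374998 × (13118/87.734) = -5.607.
Since η < 0, this is an inferior good.

-5.607 (inferior good)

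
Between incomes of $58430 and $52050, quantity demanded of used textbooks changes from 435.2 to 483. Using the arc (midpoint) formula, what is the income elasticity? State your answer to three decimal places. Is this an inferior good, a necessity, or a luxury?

-0.901 (inferior good)

ΔQ = 483 − 435.2 = 47.8; midpoint Q̄ = (435.2 + 483)/2 = 459.1.
ΔI = 52050 − 58430 = -6380; midpoint Ī = (58430 + 52050)/2 = 55240.
η = (ΔQ/Q̄) ÷ (ΔI/Ī) = (47.8/459.1) ÷ (-6380/55240) = -0.901.
η < 0 ⇒ inferior good.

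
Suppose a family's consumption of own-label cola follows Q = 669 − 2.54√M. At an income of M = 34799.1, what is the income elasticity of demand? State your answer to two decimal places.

-1.21

At M = 34799.1: Q = 195.175.
dQ/dM = -2.54/(2√M) = -0.006808 at this income.
η = (dQ/dM)·(M/Q) = -0.006808 × (34799.1/195.175) = -1.21.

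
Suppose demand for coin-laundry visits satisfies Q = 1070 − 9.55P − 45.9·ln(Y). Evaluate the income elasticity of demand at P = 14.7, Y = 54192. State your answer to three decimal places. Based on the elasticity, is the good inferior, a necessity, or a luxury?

-0.107 (inferior good)

At P = 14.7, Y = 54192: Q = 429.292.
Holding P constant, ∂Q/∂Y = -45.9/Y = -0.000846988.
η_Y = (∂Q/∂Y)·(Y/Q) = -0.000846988 × (54192/429.292) = -0.107.
Since η < 0, this is an inferior good.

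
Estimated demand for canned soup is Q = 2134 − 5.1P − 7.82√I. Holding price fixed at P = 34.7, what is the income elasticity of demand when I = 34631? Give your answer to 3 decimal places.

At P = 34.7, I = 34631: Q = 501.774.
Holding P constant, ∂Q/∂I = -7.82/(2√I) = -0.0210109.
η_I = (∂Q/∂I)·(I/Q) = -0.0210109 × (34631/501.774) = -1.450.

-1.450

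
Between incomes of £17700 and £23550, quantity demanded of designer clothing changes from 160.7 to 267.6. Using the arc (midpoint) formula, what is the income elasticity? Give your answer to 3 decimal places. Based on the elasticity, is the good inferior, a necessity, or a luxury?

1.760 (luxury)

ΔQ = 267.6 − 160.7 = 106.9; midpoint Q̄ = (160.7 + 267.6)/2 = 214.15.
ΔI = 23550 − 17700 = 5850; midpoint Ī = (17700 + 23550)/2 = 20625.
η = (ΔQ/Q̄) ÷ (ΔI/Ī) = (106.9/214.15) ÷ (5850/20625) = 1.760.
η > 1 ⇒ luxury.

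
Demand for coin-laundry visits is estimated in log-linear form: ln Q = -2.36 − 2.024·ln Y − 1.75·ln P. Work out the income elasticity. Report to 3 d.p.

In a log-linear demand, the coefficient on ln Y is the income elasticity.
So η = -2.024.

-2.024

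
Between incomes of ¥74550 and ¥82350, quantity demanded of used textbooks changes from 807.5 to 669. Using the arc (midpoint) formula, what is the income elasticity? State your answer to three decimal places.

-1.887

ΔQ = 669 − 807.5 = -138.5; midpoint Q̄ = (807.5 + 669)/2 = 738.25.
ΔI = 82350 − 74550 = 7800; midpoint Ī = (74550 + 82350)/2 = 78450.
η = (ΔQ/Q̄) ÷ (ΔI/Ī) = (-138.5/738.25) ÷ (7800/78450) = -1.887.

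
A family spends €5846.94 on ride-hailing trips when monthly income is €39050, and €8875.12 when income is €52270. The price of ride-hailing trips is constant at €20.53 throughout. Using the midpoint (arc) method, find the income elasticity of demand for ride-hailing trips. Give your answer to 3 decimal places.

With a constant price, Q₁ = 5846.94/20.53 = 284.800 and Q₂ = 8875.12/20.53 = 432.300 (equivalently, work directly with expenditure since P cancels).
Midpoint %ΔQ = (8875.12 − 5846.94)/7361.03 = 0.41138; midpoint %ΔI = (52270 − 39050)/45660 = 0.28953.
η = 0.41138 / 0.28953 = 1.421.

1.421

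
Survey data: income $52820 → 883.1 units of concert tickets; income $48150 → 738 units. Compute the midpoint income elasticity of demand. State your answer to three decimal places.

ΔQ = 738 − 883.1 = -145.1; midpoint Q̄ = (883.1 + 738)/2 = 810.55.
ΔI = 48150 − 52820 = -4670; midpoint Ī = (52820 + 48150)/2 = 50485.
η = (ΔQ/Q̄) ÷ (ΔI/Ī) = (-145.1/810.55) ÷ (-4670/50485) = 1.935.

1.935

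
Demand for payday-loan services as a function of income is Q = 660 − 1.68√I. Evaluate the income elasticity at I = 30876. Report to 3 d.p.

-0.405

At I = 30876: Q = 364.798.
dQ/dI = -1.68/(2√I) = -0.00478045 at this income.
η = (dQ/dI)·(I/Q) = -0.00478045 × (30876/364.798) = -0.405.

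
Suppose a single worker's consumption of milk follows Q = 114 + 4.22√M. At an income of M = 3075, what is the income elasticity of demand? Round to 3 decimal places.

At M = 3075: Q = 348.010.
dQ/dM = 4.22/(2√M) = 0.0380505 at this income.
η = (dQ/dM)·(M/Q) = 0.0380505 × (3075/348.010) = 0.336.

0.336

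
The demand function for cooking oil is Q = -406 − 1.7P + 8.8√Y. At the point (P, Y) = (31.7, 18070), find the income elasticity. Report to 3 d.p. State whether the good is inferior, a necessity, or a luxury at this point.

0.818 (necessity)

At P = 31.7, Y = 18070: Q = 723.047.
Holding P constant, ∂Q/∂Y = 8.8/(2√Y) = 0.0327321.
η_Y = (∂Q/∂Y)·(Y/Q) = 0.0327321 × (18070/723.047) = 0.818.
Since 0 < η < 1, this is a necessity.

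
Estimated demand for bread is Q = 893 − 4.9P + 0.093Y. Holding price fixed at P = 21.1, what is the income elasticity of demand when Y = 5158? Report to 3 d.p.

0.378

At P = 21.1, Y = 5158: Q = 1269.304.
Holding P constant, ∂Q/∂Y = 0.093.
η_Y = (∂Q/∂Y)·(Y/Q) = 0.093 × (5158/1269.304) = 0.378.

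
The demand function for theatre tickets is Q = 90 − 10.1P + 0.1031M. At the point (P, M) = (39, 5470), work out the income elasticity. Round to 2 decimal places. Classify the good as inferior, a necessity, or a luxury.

2.17 (luxury)

At P = 39, M = 5470: Q = 260.057.
Holding P constant, ∂Q/∂M = 0.1031.
η_M = (∂Q/∂M)·(M/Q) = 0.1031 × (5470/260.057) = 2.17.
Since η > 1, this is a luxury.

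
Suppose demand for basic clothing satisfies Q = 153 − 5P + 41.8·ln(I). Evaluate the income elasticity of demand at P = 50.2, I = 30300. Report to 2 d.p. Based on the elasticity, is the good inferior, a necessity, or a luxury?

At P = 50.2, I = 30300: Q = 333.330.
Holding P constant, ∂Q/∂I = 41.8/I = 0.00137954.
η_I = (∂Q/∂I)·(I/Q) = 0.00137954 × (30300/333.330) = 0.13.
Since 0 < η < 1, this is a necessity.

0.13 (necessity)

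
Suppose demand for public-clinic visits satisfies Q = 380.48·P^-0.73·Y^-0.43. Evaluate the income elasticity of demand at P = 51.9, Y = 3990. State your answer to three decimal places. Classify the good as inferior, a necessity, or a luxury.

For a multiplicative demand Q = A·P^α·Y^β, the income elasticity is β everywhere.
Here β = -0.43, so η = -0.430.
Since η < 0, this is an inferior good.

-0.430 (inferior good)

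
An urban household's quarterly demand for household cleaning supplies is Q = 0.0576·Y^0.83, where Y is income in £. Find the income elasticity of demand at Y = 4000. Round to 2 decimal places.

For Q = A·Y^β the income elasticity is constant and equal to β.
Here β = 0.83, so η = 0.83.

0.83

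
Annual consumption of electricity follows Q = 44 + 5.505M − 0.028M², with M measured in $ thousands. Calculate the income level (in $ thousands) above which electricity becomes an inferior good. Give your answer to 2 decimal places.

98.30

dQ/dM = 5.505 − 0.056M.
The good is inferior where dQ/dM < 0. Setting dQ/dM = 0 gives M = 5.505 / 0.056 = 98.30.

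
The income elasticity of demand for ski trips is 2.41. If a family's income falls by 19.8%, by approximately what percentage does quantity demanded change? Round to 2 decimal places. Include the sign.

-47.72%

%ΔQ ≈ η × %ΔI = 2.41 × (-19.8%) = -47.72%.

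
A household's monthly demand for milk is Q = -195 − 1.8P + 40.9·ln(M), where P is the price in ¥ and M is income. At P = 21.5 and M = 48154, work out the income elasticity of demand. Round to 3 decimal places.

0.197

At P = 21.5, M = 48154: Q = 207.290.
Holding P constant, ∂Q/∂M = 40.9/M = 0.000849358.
η_M = (∂Q/∂M)·(M/Q) = 0.000849358 × (48154/207.290) = 0.197.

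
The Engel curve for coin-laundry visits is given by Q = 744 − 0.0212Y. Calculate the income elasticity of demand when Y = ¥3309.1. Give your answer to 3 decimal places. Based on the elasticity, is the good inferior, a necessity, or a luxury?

At Y = 3309.1: Q = 673.847.
dQ/dY = −0.0212.
η = (dQ/dY)·(Y/Q) = -0.0212 × (3309.1/673.847) = -0.104.
Since η < 0, the good is an inferior good.

-0.104 (inferior good)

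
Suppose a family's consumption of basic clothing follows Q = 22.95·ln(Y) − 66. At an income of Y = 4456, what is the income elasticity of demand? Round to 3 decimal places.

At Y = 4456: Q = 126.826.
dQ/dY = 22.95/Y = 0.00515036 at this income.
η = (dQ/dY)·(Y/Q) = 0.00515036 × (4456/126.826) = 0.181.

0.181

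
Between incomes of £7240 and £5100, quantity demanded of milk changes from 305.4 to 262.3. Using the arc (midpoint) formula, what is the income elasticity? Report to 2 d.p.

ΔQ = 262.3 − 305.4 = -43.1; midpoint Q̄ = (305.4 + 262.3)/2 = 283.85.
ΔI = 5100 − 7240 = -2140; midpoint Ī = (7240 + 5100)/2 = 6170.
η = (ΔQ/Q̄) ÷ (ΔI/Ī) = (-43.1/283.85) ÷ (-2140/6170) = 0.44.

0.44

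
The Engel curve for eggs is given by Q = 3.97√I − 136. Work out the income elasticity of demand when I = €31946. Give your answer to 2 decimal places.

At I = 31946: Q = 573.576.
dQ/dI = 3.97/(2√I) = 0.0111059 at this income.
η = (dQ/dI)·(I/Q) = 0.0111059 × (31946/573.576) = 0.62.

0.62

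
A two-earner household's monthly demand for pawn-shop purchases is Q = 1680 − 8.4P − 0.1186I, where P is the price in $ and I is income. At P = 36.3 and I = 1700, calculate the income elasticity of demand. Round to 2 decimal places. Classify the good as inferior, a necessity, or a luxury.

-0.17 (inferior good)

At P = 36.3, I = 1700: Q = 1173.460.
Holding P constant, ∂Q/∂I = −0.1186.
η_I = (∂Q/∂I)·(I/Q) = -0.1186 × (1700/1173.460) = -0.17.
Since η < 0, this is an inferior good.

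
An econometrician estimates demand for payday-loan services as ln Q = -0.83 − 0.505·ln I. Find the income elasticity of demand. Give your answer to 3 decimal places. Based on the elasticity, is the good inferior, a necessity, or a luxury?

-0.505 (inferior good)

In a log-linear demand, the coefficient on ln I is the income elasticity.
So η = -0.505.
η < 0 ⇒ inferior good.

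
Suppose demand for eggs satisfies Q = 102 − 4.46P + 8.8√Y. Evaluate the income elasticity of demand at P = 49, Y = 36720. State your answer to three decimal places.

At P = 49, Y = 36720: Q = 1569.757.
Holding P constant, ∂Q/∂Y = 8.8/(2√Y) = 0.0229616.
η_Y = (∂Q/∂Y)·(Y/Q) = 0.0229616 × (36720/1569.757) = 0.537.

0.537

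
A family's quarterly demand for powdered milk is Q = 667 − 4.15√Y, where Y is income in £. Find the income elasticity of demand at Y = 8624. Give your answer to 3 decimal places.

At Y = 8624: Q = 281.608.
dQ/dY = -4.15/(2√Y) = -0.0223441 at this income.
η = (dQ/dY)·(Y/Q) = -0.0223441 × (8624/281.608) = -0.684.

-0.684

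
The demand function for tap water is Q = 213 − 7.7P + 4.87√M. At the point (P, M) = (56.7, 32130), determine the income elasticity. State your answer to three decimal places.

At P = 56.7, M = 32130: Q = 649.350.
Holding P constant, ∂Q/∂M = 4.87/(2√M) = 0.0135845.
η_M = (∂Q/∂M)·(M/Q) = 0.0135845 × (32130/649.350) = 0.672.

0.672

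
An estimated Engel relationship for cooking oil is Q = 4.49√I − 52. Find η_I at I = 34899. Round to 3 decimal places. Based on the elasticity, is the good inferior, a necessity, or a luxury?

At I = 34899: Q = 786.789.
dQ/dI = 4.49/(2√I) = 0.0120174 at this income.
η = (dQ/dI)·(I/Q) = 0.0120174 × (34899/786.789) = 0.533.
Since 0 < η < 1, the good is a necessity.

0.533 (necessity)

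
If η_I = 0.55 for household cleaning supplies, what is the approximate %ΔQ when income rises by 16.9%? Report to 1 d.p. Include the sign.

9.3%

%ΔQ ≈ η × %ΔI = 0.55 × 16.9% = 9.3%.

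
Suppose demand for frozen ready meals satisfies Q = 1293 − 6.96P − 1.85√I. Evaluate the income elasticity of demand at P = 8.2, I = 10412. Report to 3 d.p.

At P = 8.2, I = 10412: Q = 1047.155.
Holding P constant, ∂Q/∂I = -1.85/(2√I) = -0.00906514.
η_I = (∂Q/∂I)·(I/Q) = -0.00906514 × (10412/1047.155) = -0.090.

-0.090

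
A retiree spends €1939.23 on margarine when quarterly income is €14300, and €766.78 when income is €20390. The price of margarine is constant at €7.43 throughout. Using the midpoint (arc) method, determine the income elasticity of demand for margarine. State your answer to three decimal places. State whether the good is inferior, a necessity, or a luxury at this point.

With a constant price, Q₁ = 1939.23/7.43 = 261.000 and Q₂ = 766.78/7.43 = 103.201 (equivalently, work directly with expenditure since P cancels).
Midpoint %ΔQ = (766.78 − 1939.23)/1353.01 = -0.86655; midpoint %ΔI = (20390 − 14300)/17345 = 0.35111.
η = -0.86655 / 0.35111 = -2.468.
η < 0 ⇒ inferior good.

-2.468 (inferior good)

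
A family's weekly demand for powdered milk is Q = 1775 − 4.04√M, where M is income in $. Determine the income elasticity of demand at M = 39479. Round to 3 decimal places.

At M = 39479: Q = 972.279.
dQ/dM = -4.04/(2√M) = -0.0101664 at this income.
η = (dQ/dM)·(M/Q) = -0.0101664 × (39479/972.279) = -0.413.

-0.413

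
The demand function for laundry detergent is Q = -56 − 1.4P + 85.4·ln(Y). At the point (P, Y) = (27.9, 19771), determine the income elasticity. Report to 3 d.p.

At P = 27.9, Y = 19771: Q = 749.714.
Holding P constant, ∂Q/∂Y = 85.4/Y = 0.00431946.
η_Y = (∂Q/∂Y)·(Y/Q) = 0.00431946 × (19771/749.714) = 0.114.

0.114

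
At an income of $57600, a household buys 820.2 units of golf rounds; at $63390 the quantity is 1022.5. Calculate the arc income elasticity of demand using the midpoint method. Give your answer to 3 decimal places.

ΔQ = 1022.5 − 820.2 = 202.3; midpoint Q̄ = (820.2 + 1022.5)/2 = 921.35.
ΔI = 63390 − 57600 = 5790; midpoint Ī = (57600 + 63390)/2 = 60495.
η = (ΔQ/Q̄) ÷ (ΔI/Ī) = (202.3/921.35) ÷ (5790/60495) = 2.294.

2.294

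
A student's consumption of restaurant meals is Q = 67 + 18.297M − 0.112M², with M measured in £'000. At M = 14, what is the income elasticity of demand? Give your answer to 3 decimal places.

0.705

At M = 14: Q = 301.2060.
dQ/dM = 18.297 − 0.224M = 15.16100.
η = (dQ/dM)·(M/Q) = 15.16100 × (14/301.2060) = 0.705.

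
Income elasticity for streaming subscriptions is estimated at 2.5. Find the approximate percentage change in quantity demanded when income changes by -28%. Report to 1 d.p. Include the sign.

%ΔQ ≈ η × %ΔI = 2.5 × (-28%) = -70.0%.

-70.0%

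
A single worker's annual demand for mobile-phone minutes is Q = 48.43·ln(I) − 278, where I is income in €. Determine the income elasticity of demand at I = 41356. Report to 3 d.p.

0.205

At I = 41356: Q = 236.810.
dQ/dI = 48.43/I = 0.00117105 at this income.
η = (dQ/dI)·(I/Q) = 0.00117105 × (41356/236.810) = 0.205.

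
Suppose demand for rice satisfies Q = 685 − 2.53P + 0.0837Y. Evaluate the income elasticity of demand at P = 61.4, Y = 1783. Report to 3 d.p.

0.220

At P = 61.4, Y = 1783: Q = 678.895.
Holding P constant, ∂Q/∂Y = 0.0837.
η_Y = (∂Q/∂Y)·(Y/Q) = 0.0837 × (1783/678.895) = 0.220.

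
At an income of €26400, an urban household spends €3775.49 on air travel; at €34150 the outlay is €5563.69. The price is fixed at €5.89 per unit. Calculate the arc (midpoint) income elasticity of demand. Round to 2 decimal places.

With a constant price, Q₁ = 3775.49/5.89 = 641.000 and Q₂ = 5563.69/5.89 = 944.599 (equivalently, work directly with expenditure since P cancels).
Midpoint %ΔQ = (5563.69 − 3775.49)/4669.59 = 0.38295; midpoint %ΔI = (34150 − 26400)/30275 = 0.25599.
η = 0.38295 / 0.25599 = 1.50.

1.50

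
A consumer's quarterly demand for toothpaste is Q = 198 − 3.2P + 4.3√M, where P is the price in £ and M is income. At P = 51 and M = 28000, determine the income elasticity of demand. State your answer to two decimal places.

0.48

At P = 51, M = 28000: Q = 754.328.
Holding P constant, ∂Q/∂M = 4.3/(2√M) = 0.0128487.
η_M = (∂Q/∂M)·(M/Q) = 0.0128487 × (28000/754.328) = 0.48.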